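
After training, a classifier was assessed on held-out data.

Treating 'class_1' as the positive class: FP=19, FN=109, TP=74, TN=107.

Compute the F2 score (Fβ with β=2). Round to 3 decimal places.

0.448

Fβ = (1+β²)·TP / ((1+β²)·TP + β²·FN + FP), with β²=4
= 5·74 / (5·74 + 4·109 + 19) = 0.448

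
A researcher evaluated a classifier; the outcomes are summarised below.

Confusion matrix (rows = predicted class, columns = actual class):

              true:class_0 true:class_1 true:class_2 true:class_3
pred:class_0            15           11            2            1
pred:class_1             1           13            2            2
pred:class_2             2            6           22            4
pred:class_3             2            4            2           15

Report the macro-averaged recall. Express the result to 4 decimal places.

Per-class recall (TP/(TP+FN)):
  class_0: TP=15, FN=1+2+2=5 → 15/20 = 0.75000
  class_1: TP=13, FN=11+6+4=21 → 13/34 = 0.38235
  class_2: TP=22, FN=2+2+2=6 → 22/28 = 0.78571
  class_3: TP=15, FN=1+2+4=7 → 15/22 = 0.68182
Macro-recall = mean = (0.75000 + 0.38235 + 0.78571 + 0.68182) / 4 = 0.6500

0.6500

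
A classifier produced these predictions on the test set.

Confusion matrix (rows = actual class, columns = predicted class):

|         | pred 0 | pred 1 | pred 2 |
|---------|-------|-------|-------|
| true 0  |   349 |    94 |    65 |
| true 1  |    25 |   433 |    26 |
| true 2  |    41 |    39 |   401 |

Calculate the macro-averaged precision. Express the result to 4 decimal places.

0.8070

Per-class precision (TP/(TP+FP)):
  0: TP=349, FP=25+41=66 → 349/415 = 0.84096
  1: TP=433, FP=94+39=133 → 433/566 = 0.76502
  2: TP=401, FP=65+26=91 → 401/492 = 0.81504
Macro-precision = mean = (0.84096 + 0.76502 + 0.81504) / 3 = 0.8070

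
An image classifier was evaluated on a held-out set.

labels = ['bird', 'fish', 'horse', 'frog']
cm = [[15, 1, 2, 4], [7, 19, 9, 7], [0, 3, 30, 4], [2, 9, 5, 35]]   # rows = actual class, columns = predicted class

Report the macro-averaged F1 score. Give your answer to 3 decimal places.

Per-class F1 score (2·TP/(2·TP+FP+FN)):
  bird: TP=15, FP=7+0+2=9, FN=1+2+4=7 → 30/46 = 0.6522
  fish: TP=19, FP=1+3+9=13, FN=7+9+7=23 → 38/74 = 0.5135
  horse: TP=30, FP=2+9+5=16, FN=0+3+4=7 → 60/83 = 0.7229
  frog: TP=35, FP=4+7+4=15, FN=2+9+5=16 → 70/101 = 0.6931
Macro-F1 score = mean = (0.6522 + 0.5135 + 0.7229 + 0.6931) / 4 = 0.645

0.645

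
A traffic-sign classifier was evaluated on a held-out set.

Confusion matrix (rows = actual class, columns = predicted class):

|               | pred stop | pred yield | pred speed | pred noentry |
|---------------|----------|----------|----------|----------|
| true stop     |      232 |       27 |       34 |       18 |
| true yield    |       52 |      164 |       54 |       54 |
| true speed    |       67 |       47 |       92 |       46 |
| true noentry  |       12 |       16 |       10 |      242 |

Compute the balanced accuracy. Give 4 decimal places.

0.6204

Balanced accuracy = mean of per-class recall.
  stop: recall = 232/311 = 0.74598
  yield: recall = 164/324 = 0.50617
  speed: recall = 92/252 = 0.36508
  noentry: recall = 242/280 = 0.86429
Mean = (0.74598 + 0.50617 + 0.36508 + 0.86429) / 4 = 0.6204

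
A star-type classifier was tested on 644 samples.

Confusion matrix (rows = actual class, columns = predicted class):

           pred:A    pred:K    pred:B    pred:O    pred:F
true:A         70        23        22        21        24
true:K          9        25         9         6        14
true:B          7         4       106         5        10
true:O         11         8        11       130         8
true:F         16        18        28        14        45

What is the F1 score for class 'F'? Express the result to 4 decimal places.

Treat 'F' as positive and all other classes as negative.
F1 score = 2·TP/(2·TP+FP+FN).
F: TP=45, FP=24+14+10+8=56, FN=16+18+28+14=76 → 90/222 = 0.40541

0.4054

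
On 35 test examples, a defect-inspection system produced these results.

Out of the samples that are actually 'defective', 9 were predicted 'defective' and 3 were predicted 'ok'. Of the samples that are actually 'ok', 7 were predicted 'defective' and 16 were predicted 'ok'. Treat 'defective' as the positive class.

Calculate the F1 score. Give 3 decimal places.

Precision = TP/(TP+FP) = 9/16 = 0.5625
Recall = TP/(TP+FN) = 9/12 = 0.7500
F1 = 2·TP/(2·TP+FP+FN) = 18/28 = 0.643

0.643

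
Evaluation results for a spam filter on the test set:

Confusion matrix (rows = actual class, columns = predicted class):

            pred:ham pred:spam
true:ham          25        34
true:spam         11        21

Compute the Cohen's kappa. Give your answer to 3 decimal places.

Observed agreement pₒ = trace/N = 46/91 = 0.5055
Expected agreement pₑ = Σ (rowᵢ·colᵢ)/N² = (59·36 + 32·55)/91² = 0.4690
κ = (pₒ − pₑ)/(1 − pₑ) = (0.5055 − 0.4690)/(1 − 0.4690) = 0.069

0.069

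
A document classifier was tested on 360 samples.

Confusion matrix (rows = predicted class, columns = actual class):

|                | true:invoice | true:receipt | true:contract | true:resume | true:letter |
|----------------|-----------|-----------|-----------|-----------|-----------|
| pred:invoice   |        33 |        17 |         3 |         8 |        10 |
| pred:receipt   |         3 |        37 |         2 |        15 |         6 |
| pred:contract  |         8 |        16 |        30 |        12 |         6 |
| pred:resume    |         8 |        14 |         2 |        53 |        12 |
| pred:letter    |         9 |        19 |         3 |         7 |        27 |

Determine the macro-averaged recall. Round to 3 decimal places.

Per-class recall (TP/(TP+FN)):
  invoice: TP=33, FN=3+8+8+9=28 → 33/61 = 0.5410
  receipt: TP=37, FN=17+16+14+19=66 → 37/103 = 0.3592
  contract: TP=30, FN=3+2+2+3=10 → 30/40 = 0.7500
  resume: TP=53, FN=8+15+12+7=42 → 53/95 = 0.5579
  letter: TP=27, FN=10+6+6+12=34 → 27/61 = 0.4426
Macro-recall = mean = (0.5410 + 0.3592 + 0.7500 + 0.5579 + 0.4426) / 5 = 0.530

0.530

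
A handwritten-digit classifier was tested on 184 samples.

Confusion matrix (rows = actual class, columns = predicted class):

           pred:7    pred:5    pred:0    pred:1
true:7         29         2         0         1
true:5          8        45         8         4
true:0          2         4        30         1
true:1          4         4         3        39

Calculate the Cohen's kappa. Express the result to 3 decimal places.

Observed agreement pₒ = trace/N = 143/184 = 0.7772
Expected agreement pₑ = Σ (rowᵢ·colᵢ)/N² = (32·43 + 65·55 + 37·41 + 50·45)/184² = 0.2575
κ = (pₒ − pₑ)/(1 − pₑ) = (0.7772 − 0.2575)/(1 − 0.2575) = 0.700

0.700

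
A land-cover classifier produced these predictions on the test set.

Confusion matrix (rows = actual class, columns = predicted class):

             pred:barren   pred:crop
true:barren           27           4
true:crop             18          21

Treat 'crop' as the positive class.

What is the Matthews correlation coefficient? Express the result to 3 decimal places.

MCC = (TP·TN − FP·FN) / √((TP+FP)(TP+FN)(TN+FP)(TN+FN))
Numerator = 21·27 − 4·18 = 495
Denominator = √(25·39·31·45) = √1360125 = 1166.2440
MCC = 495 / 1166.2440 = 0.424

0.424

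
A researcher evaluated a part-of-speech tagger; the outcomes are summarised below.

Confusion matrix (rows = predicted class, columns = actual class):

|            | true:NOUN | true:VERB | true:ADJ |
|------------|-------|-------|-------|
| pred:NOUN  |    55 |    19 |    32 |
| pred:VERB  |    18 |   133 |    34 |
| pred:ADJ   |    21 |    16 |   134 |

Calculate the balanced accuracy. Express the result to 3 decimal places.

Balanced accuracy = mean of per-class recall.
  NOUN: recall = 55/94 = 0.5851
  VERB: recall = 133/168 = 0.7917
  ADJ: recall = 134/200 = 0.6700
Mean = (0.5851 + 0.7917 + 0.6700) / 3 = 0.682

0.682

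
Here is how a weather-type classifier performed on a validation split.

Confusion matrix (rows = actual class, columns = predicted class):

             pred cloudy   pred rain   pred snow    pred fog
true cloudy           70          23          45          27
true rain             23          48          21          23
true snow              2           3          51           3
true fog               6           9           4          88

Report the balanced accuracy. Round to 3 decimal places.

0.632

Balanced accuracy = mean of per-class recall.
  cloudy: recall = 70/165 = 0.4242
  rain: recall = 48/115 = 0.4174
  snow: recall = 51/59 = 0.8644
  fog: recall = 88/107 = 0.8224
Mean = (0.4242 + 0.4174 + 0.8644 + 0.8224) / 4 = 0.632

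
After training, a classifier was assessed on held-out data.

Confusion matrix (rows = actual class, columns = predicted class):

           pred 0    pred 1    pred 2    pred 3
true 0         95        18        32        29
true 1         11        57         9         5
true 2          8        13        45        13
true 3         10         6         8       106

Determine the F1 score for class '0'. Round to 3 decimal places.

0.638

Take TP from the diagonal, FP from the rest of the '0' prediction marginal, FN from the rest of the '0' actual marginal.
F1 score = 2·TP/(2·TP+FP+FN).
0: TP=95, FP=11+8+10=29, FN=18+32+29=79 → 190/298 = 0.6376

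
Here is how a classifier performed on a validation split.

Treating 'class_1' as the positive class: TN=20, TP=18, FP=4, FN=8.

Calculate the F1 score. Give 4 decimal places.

Precision = TP/(TP+FP) = 18/22 = 0.8182
Recall = TP/(TP+FN) = 18/26 = 0.6923
F1 = 2·TP/(2·TP+FP+FN) = 36/48 = 0.7500

0.7500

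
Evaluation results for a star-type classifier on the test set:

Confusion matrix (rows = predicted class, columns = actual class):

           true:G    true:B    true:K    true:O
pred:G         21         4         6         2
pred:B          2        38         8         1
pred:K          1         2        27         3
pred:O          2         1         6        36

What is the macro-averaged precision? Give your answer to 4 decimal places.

Per-class precision (TP/(TP+FP)):
  G: TP=21, FP=4+6+2=12 → 21/33 = 0.63636
  B: TP=38, FP=2+8+1=11 → 38/49 = 0.77551
  K: TP=27, FP=1+2+3=6 → 27/33 = 0.81818
  O: TP=36, FP=2+1+6=9 → 36/45 = 0.80000
Macro-precision = mean = (0.63636 + 0.77551 + 0.81818 + 0.80000) / 4 = 0.7575

0.7575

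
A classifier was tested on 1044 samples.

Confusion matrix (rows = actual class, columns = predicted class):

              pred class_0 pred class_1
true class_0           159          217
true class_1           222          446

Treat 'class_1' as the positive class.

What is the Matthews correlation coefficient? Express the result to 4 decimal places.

MCC = (TP·TN − FP·FN) / √((TP+FP)(TP+FN)(TN+FP)(TN+FN))
Numerator = 446·159 − 217·222 = 22740
Denominator = √(663·668·376·381) = √63445790304 = 251884.4781
MCC = 22740 / 251884.4781 = 0.0903

0.0903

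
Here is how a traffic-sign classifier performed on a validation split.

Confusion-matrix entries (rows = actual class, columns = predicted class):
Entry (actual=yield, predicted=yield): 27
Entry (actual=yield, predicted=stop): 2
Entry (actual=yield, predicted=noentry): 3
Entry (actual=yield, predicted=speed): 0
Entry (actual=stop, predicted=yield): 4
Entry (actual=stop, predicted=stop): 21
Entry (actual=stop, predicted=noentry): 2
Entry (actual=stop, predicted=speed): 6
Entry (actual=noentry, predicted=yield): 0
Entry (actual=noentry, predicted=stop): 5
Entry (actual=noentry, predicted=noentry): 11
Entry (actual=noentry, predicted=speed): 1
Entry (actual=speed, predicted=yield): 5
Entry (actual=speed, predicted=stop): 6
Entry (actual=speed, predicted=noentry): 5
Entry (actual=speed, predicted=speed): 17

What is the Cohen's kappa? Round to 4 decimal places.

0.5424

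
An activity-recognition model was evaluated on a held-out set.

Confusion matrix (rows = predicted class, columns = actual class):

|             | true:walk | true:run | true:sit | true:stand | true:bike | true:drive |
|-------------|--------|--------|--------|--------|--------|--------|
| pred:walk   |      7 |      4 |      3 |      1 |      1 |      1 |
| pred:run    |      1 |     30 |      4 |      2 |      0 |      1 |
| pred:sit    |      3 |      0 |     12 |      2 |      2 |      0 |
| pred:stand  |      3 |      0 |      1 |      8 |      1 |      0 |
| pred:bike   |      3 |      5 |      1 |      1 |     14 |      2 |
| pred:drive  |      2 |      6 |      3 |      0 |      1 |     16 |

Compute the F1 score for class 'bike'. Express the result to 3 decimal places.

0.622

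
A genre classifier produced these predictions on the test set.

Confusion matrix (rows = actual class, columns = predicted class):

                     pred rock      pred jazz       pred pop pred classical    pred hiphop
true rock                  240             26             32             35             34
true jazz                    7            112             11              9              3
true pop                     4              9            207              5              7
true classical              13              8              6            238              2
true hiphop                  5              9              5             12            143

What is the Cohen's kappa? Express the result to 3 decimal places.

Observed agreement pₒ = trace/N = 940/1182 = 0.7953
Expected agreement pₑ = Σ (rowᵢ·colᵢ)/N² = (367·269 + 142·164 + 232·261 + 267·299 + 174·189)/1182² = 0.2113
κ = (pₒ − pₑ)/(1 − pₑ) = (0.7953 − 0.2113)/(1 − 0.2113) = 0.740

0.740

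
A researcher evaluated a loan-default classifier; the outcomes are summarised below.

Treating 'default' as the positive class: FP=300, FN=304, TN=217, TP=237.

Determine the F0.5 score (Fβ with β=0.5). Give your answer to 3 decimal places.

Fβ = (1+β²)·TP / ((1+β²)·TP + β²·FN + FP), with β²=1/4
= 1.25·237 / (1.25·237 + 0.25·304 + 300) = 0.441

0.441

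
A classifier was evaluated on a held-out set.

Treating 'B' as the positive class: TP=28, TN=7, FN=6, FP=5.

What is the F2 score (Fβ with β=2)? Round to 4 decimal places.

0.8284

Fβ = (1+β²)·TP / ((1+β²)·TP + β²·FN + FP), with β²=4
= 5·28 / (5·28 + 4·6 + 5) = 0.8284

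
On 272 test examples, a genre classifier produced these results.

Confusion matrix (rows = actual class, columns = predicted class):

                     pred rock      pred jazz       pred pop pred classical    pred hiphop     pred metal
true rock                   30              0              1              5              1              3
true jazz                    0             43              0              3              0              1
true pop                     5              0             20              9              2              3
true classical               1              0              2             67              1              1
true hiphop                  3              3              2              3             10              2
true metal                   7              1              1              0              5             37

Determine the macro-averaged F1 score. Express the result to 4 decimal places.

Per-class F1 score (2·TP/(2·TP+FP+FN)):
  rock: TP=30, FP=0+5+1+3+7=16, FN=0+1+5+1+3=10 → 60/86 = 0.69767
  jazz: TP=43, FP=0+0+0+3+1=4, FN=0+0+3+0+1=4 → 86/94 = 0.91489
  pop: TP=20, FP=1+0+2+2+1=6, FN=5+0+9+2+3=19 → 40/65 = 0.61538
  classical: TP=67, FP=5+3+9+3+0=20, FN=1+0+2+1+1=5 → 134/159 = 0.84277
  hiphop: TP=10, FP=1+0+2+1+5=9, FN=3+3+2+3+2=13 → 20/42 = 0.47619
  metal: TP=37, FP=3+1+3+1+2=10, FN=7+1+1+0+5=14 → 74/98 = 0.75510
Macro-F1 score = mean = (0.69767 + 0.91489 + 0.61538 + 0.84277 + 0.47619 + 0.75510) / 6 = 0.7170

0.7170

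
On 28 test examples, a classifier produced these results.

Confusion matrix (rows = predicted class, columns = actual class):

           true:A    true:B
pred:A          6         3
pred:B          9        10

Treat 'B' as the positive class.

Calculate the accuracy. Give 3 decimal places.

Accuracy = (TP+TN)/N = (10+6)/28 = 0.571

0.571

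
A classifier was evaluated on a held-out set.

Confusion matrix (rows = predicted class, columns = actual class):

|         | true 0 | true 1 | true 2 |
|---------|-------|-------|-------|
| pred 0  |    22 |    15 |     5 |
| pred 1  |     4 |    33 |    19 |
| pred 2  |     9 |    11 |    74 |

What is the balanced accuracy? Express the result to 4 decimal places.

0.6477

Balanced accuracy = mean of per-class recall.
  0: recall = 22/35 = 0.62857
  1: recall = 33/59 = 0.55932
  2: recall = 74/98 = 0.75510
Mean = (0.62857 + 0.55932 + 0.75510) / 3 = 0.6477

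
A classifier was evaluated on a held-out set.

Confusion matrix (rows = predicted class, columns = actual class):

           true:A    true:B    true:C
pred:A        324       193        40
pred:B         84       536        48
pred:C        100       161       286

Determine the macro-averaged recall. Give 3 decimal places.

0.668

Per-class recall (TP/(TP+FN)):
  A: TP=324, FN=84+100=184 → 324/508 = 0.6378
  B: TP=536, FN=193+161=354 → 536/890 = 0.6022
  C: TP=286, FN=40+48=88 → 286/374 = 0.7647
Macro-recall = mean = (0.6378 + 0.6022 + 0.7647) / 3 = 0.668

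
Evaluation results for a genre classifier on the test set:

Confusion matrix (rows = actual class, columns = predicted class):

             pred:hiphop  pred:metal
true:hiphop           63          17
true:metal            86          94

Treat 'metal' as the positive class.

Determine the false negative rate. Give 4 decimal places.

0.4778

FNR = FN/(FN+TP) = 86/(86+94) = 0.4778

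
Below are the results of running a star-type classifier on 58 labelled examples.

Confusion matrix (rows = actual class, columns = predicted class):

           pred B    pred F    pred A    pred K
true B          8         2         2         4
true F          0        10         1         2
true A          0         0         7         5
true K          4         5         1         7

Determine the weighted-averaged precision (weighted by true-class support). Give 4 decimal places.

Per-class precision (TP/(TP+FP)):
  B: TP=8, FP=0+0+4=4 → 8/12 = 0.66667
  F: TP=10, FP=2+0+5=7 → 10/17 = 0.58824
  A: TP=7, FP=2+1+1=4 → 7/11 = 0.63636
  K: TP=7, FP=4+2+5=11 → 7/18 = 0.38889
Weighted-precision = Σ (supportᵢ/N)·precisionᵢ with N=58: (16/58)·0.66667 + (13/58)·0.58824 + (12/58)·0.63636 + (17/58)·0.38889 = 0.5614

0.5614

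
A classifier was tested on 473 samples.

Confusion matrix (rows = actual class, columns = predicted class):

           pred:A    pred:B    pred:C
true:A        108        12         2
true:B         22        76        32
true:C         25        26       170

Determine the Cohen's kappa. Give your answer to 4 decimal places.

Observed agreement pₒ = trace/N = 354/473 = 0.74841
Expected agreement pₑ = Σ (rowᵢ·colᵢ)/N² = (122·155 + 130·114 + 221·204)/473² = 0.35227
κ = (pₒ − pₑ)/(1 − pₑ) = (0.74841 − 0.35227)/(1 − 0.35227) = 0.6116

0.6116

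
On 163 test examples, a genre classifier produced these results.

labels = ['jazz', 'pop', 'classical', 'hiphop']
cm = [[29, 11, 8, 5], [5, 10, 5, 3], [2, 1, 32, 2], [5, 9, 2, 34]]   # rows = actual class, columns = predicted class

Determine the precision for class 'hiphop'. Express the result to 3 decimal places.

One-vs-rest for 'hiphop': TP = diagonal; FP = other classes predicted 'hiphop'; FN = 'hiphop' predicted as other.
precision = TP/(TP+FP).
hiphop: TP=34, FP=5+3+2=10 → 34/44 = 0.7727

0.773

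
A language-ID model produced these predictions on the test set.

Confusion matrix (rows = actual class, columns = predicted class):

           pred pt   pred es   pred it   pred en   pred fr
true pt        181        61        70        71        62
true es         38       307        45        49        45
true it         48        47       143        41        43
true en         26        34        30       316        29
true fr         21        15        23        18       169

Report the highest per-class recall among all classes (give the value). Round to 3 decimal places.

0.726

Per-class recall (TP/(TP+FN)):
  pt: TP=181, FN=61+70+71+62=264 → 181/445 = 0.4067
  es: TP=307, FN=38+45+49+45=177 → 307/484 = 0.6343
  it: TP=143, FN=48+47+41+43=179 → 143/322 = 0.4441
  en: TP=316, FN=26+34+30+29=119 → 316/435 = 0.7264
  fr: TP=169, FN=21+15+23+18=77 → 169/246 = 0.6870
Highest is class 'en' with recall = 0.726.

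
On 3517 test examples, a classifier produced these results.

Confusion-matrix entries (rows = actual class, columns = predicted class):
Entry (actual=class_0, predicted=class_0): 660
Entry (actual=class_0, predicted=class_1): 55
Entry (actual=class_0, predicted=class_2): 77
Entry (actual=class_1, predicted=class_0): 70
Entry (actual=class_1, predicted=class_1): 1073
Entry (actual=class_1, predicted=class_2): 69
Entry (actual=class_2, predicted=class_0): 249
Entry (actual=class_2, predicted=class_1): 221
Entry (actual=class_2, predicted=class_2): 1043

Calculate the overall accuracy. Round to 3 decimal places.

0.789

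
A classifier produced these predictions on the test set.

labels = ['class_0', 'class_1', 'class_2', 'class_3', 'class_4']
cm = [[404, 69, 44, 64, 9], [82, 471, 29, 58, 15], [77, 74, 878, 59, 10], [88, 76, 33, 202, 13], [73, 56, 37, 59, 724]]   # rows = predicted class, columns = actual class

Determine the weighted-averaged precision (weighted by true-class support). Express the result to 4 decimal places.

Per-class precision (TP/(TP+FP)):
  class_0: TP=404, FP=69+44+64+9=186 → 404/590 = 0.68475
  class_1: TP=471, FP=82+29+58+15=184 → 471/655 = 0.71908
  class_2: TP=878, FP=77+74+59+10=220 → 878/1098 = 0.79964
  class_3: TP=202, FP=88+76+33+13=210 → 202/412 = 0.49029
  class_4: TP=724, FP=73+56+37+59=225 → 724/949 = 0.76291
Weighted-precision = Σ (supportᵢ/N)·precisionᵢ with N=3704: (724/3704)·0.68475 + (746/3704)·0.71908 + (1021/3704)·0.79964 + (442/3704)·0.49029 + (771/3704)·0.76291 = 0.7164

0.7164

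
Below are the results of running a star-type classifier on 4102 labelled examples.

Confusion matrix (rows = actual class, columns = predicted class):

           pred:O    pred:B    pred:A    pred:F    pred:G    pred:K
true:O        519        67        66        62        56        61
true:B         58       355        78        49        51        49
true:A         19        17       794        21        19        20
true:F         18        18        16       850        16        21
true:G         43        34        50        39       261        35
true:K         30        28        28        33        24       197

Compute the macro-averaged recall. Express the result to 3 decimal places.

Per-class recall (TP/(TP+FN)):
  O: TP=519, FN=67+66+62+56+61=312 → 519/831 = 0.6245
  B: TP=355, FN=58+78+49+51+49=285 → 355/640 = 0.5547
  A: TP=794, FN=19+17+21+19+20=96 → 794/890 = 0.8921
  F: TP=850, FN=18+18+16+16+21=89 → 850/939 = 0.9052
  G: TP=261, FN=43+34+50+39+35=201 → 261/462 = 0.5649
  K: TP=197, FN=30+28+28+33+24=143 → 197/340 = 0.5794
Macro-recall = mean = (0.6245 + 0.5547 + 0.8921 + 0.9052 + 0.5649 + 0.5794) / 6 = 0.687

0.687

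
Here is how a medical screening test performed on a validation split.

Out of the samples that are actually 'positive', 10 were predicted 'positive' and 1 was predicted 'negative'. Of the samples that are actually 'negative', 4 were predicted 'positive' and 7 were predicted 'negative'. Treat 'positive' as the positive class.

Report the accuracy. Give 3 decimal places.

Accuracy = (TP+TN)/N = (10+7)/22 = 0.773

0.773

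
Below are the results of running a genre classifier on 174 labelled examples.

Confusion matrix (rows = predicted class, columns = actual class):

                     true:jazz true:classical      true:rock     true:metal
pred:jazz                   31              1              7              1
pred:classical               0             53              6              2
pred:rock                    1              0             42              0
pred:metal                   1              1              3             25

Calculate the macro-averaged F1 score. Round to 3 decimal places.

0.864

Per-class F1 score (2·TP/(2·TP+FP+FN)):
  jazz: TP=31, FP=1+7+1=9, FN=0+1+1=2 → 62/73 = 0.8493
  classical: TP=53, FP=0+6+2=8, FN=1+0+1=2 → 106/116 = 0.9138
  rock: TP=42, FP=1+0+0=1, FN=7+6+3=16 → 84/101 = 0.8317
  metal: TP=25, FP=1+1+3=5, FN=1+2+0=3 → 50/58 = 0.8621
Macro-F1 score = mean = (0.8493 + 0.9138 + 0.8317 + 0.8621) / 4 = 0.864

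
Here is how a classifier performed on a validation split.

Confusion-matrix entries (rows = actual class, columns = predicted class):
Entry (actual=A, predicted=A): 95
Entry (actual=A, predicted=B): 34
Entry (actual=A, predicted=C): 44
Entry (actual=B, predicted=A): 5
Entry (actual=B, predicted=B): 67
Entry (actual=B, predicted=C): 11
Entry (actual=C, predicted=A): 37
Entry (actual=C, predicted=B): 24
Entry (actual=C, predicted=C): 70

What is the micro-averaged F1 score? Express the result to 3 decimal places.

0.599

Micro-averaging pools counts across classes: ΣTP=232, ΣFP=155, ΣFN=155.
Micro-F1 score = 2·TP/(2·TP+FP+FN) on pooled counts = 0.599 (equals overall accuracy in single-label multiclass).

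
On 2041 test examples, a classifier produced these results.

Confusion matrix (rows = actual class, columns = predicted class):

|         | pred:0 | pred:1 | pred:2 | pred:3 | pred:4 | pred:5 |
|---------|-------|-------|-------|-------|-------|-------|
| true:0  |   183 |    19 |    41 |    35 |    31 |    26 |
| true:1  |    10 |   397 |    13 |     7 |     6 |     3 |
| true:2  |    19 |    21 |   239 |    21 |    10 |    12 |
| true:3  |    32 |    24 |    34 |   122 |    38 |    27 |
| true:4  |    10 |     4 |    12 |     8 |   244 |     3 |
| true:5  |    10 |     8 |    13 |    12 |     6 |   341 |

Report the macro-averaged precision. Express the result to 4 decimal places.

Per-class precision (TP/(TP+FP)):
  0: TP=183, FP=10+19+32+10+10=81 → 183/264 = 0.69318
  1: TP=397, FP=19+21+24+4+8=76 → 397/473 = 0.83932
  2: TP=239, FP=41+13+34+12+13=113 → 239/352 = 0.67898
  3: TP=122, FP=35+7+21+8+12=83 → 122/205 = 0.59512
  4: TP=244, FP=31+6+10+38+6=91 → 244/335 = 0.72836
  5: TP=341, FP=26+3+12+27+3=71 → 341/412 = 0.82767
Macro-precision = mean = (0.69318 + 0.83932 + 0.67898 + 0.59512 + 0.72836 + 0.82767) / 6 = 0.7271

0.7271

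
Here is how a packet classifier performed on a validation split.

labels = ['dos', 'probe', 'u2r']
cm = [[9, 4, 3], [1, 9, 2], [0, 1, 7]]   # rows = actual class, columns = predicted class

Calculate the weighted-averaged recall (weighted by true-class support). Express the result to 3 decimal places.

0.694

Per-class recall (TP/(TP+FN)):
  dos: TP=9, FN=4+3=7 → 9/16 = 0.5625
  probe: TP=9, FN=1+2=3 → 9/12 = 0.7500
  u2r: TP=7, FN=0+1=1 → 7/8 = 0.8750
Weighted-recall = Σ (supportᵢ/N)·recallᵢ with N=36: (16/36)·0.5625 + (12/36)·0.7500 + (8/36)·0.8750 = 0.694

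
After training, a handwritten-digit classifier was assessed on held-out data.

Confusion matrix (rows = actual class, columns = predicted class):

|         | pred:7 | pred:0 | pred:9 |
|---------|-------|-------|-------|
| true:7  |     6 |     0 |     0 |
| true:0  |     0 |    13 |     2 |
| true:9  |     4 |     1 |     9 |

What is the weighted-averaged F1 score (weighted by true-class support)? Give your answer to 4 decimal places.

0.8008

Per-class F1 score (2·TP/(2·TP+FP+FN)):
  7: TP=6, FP=0+4=4, FN=0+0=0 → 12/16 = 0.75000
  0: TP=13, FP=0+1=1, FN=0+2=2 → 26/29 = 0.89655
  9: TP=9, FP=0+2=2, FN=4+1=5 → 18/25 = 0.72000
Weighted-F1 score = Σ (supportᵢ/N)·F1 scoreᵢ with N=35: (6/35)·0.75000 + (15/35)·0.89655 + (14/35)·0.72000 = 0.8008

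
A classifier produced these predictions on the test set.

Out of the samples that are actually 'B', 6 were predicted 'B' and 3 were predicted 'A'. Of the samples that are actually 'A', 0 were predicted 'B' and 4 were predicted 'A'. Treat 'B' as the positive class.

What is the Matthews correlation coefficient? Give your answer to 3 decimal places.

MCC = (TP·TN − FP·FN) / √((TP+FP)(TP+FN)(TN+FP)(TN+FN))
Numerator = 6·4 − 0·3 = 24
Denominator = √(6·9·4·7) = √1512 = 38.8844
MCC = 24 / 38.8844 = 0.617

0.617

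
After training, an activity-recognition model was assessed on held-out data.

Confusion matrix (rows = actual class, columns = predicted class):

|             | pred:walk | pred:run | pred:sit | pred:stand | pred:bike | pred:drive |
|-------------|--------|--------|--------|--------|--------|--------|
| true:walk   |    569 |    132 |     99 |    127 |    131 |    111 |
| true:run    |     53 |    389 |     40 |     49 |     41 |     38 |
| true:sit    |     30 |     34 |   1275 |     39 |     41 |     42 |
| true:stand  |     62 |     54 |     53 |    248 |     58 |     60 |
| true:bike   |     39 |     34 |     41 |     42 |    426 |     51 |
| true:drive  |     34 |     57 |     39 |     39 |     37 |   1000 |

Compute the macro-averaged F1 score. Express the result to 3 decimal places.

0.651

Per-class F1 score (2·TP/(2·TP+FP+FN)):
  walk: TP=569, FP=53+30+62+39+34=218, FN=132+99+127+131+111=600 → 1138/1956 = 0.5818
  run: TP=389, FP=132+34+54+34+57=311, FN=53+40+49+41+38=221 → 778/1310 = 0.5939
  sit: TP=1275, FP=99+40+53+41+39=272, FN=30+34+39+41+42=186 → 2550/3008 = 0.8477
  stand: TP=248, FP=127+49+39+42+39=296, FN=62+54+53+58+60=287 → 496/1079 = 0.4597
  bike: TP=426, FP=131+41+41+58+37=308, FN=39+34+41+42+51=207 → 852/1367 = 0.6233
  drive: TP=1000, FP=111+38+42+60+51=302, FN=34+57+39+39+37=206 → 2000/2508 = 0.7974
Macro-F1 score = mean = (0.5818 + 0.5939 + 0.8477 + 0.4597 + 0.6233 + 0.7974) / 6 = 0.651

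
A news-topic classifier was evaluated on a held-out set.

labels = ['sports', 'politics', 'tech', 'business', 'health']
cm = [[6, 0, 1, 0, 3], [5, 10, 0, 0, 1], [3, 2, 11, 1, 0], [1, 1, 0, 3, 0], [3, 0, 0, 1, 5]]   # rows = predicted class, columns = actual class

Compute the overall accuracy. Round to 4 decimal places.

0.6140

Accuracy = trace / total = (6+10+11+3+5=35) / 57 = 35/57 = 0.6140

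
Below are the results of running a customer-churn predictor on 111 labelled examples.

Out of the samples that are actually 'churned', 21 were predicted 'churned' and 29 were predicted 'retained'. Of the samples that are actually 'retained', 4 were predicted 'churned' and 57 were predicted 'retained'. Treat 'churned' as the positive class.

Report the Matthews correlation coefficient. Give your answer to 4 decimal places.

MCC = (TP·TN − FP·FN) / √((TP+FP)(TP+FN)(TN+FP)(TN+FN))
Numerator = 21·57 − 4·29 = 1081
Denominator = √(25·50·61·86) = √6557500 = 2560.7616
MCC = 1081 / 2560.7616 = 0.4221

0.4221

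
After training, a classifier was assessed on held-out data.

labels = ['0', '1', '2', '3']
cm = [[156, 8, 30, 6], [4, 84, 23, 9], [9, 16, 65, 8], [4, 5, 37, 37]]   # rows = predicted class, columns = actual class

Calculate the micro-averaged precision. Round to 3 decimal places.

Micro-averaging pools counts across classes: ΣTP=342, ΣFP=159, ΣFN=159.
Micro-precision = TP/(TP+FP) on pooled counts = 0.683 (equals overall accuracy in single-label multiclass).

0.683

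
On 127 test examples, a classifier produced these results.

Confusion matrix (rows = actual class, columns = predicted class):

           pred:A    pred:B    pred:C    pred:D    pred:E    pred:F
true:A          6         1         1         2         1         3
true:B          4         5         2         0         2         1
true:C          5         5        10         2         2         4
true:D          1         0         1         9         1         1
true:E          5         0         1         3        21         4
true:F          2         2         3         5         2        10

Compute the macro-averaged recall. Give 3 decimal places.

0.478

Per-class recall (TP/(TP+FN)):
  A: TP=6, FN=1+1+2+1+3=8 → 6/14 = 0.4286
  B: TP=5, FN=4+2+0+2+1=9 → 5/14 = 0.3571
  C: TP=10, FN=5+5+2+2+4=18 → 10/28 = 0.3571
  D: TP=9, FN=1+0+1+1+1=4 → 9/13 = 0.6923
  E: TP=21, FN=5+0+1+3+4=13 → 21/34 = 0.6176
  F: TP=10, FN=2+2+3+5+2=14 → 10/24 = 0.4167
Macro-recall = mean = (0.4286 + 0.3571 + 0.3571 + 0.6923 + 0.6176 + 0.4167) / 6 = 0.478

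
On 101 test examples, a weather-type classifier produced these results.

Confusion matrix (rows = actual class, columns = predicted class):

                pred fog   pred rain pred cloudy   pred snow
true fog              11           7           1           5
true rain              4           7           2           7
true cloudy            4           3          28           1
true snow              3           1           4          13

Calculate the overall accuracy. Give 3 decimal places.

0.584

Accuracy = trace / total = (11+7+28+13=59) / 101 = 59/101 = 0.584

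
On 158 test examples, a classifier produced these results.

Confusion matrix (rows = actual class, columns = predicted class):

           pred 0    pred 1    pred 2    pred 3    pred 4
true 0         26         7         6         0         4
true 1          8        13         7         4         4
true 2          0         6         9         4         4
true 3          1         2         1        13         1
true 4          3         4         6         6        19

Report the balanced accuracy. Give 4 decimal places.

Balanced accuracy = mean of per-class recall.
  0: recall = 26/43 = 0.60465
  1: recall = 13/36 = 0.36111
  2: recall = 9/23 = 0.39130
  3: recall = 13/18 = 0.72222
  4: recall = 19/38 = 0.50000
Mean = (0.60465 + 0.36111 + 0.39130 + 0.72222 + 0.50000) / 5 = 0.5159

0.5159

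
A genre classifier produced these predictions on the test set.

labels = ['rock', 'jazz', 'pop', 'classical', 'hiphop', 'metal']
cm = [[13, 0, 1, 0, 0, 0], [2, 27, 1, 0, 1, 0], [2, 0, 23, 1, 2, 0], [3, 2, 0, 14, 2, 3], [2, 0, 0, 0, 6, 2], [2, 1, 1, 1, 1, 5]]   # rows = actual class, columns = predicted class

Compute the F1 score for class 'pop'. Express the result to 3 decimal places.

Treat 'pop' as positive and all other classes as negative.
F1 score = 2·TP/(2·TP+FP+FN).
pop: TP=23, FP=1+1+0+0+1=3, FN=2+0+1+2+0=5 → 46/54 = 0.8519

0.852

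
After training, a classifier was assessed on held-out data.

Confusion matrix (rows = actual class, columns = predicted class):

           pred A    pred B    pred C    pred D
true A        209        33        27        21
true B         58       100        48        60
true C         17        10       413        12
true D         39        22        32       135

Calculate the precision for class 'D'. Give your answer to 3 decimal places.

precision = TP/(TP+FP).
D: TP=135, FP=21+60+12=93 → 135/228 = 0.5921

0.592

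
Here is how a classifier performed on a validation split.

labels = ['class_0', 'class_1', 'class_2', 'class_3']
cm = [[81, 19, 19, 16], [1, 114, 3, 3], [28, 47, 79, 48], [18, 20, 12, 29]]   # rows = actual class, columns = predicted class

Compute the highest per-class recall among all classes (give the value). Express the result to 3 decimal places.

Per-class recall (TP/(TP+FN)):
  class_0: TP=81, FN=19+19+16=54 → 81/135 = 0.6000
  class_1: TP=114, FN=1+3+3=7 → 114/121 = 0.9421
  class_2: TP=79, FN=28+47+48=123 → 79/202 = 0.3911
  class_3: TP=29, FN=18+20+12=50 → 29/79 = 0.3671
Highest is class 'class_1' with recall = 0.942.

0.942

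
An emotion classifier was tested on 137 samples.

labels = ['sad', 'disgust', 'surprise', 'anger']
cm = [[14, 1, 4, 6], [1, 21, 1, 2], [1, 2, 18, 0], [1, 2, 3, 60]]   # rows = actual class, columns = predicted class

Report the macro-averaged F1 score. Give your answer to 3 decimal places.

0.788

Per-class F1 score (2·TP/(2·TP+FP+FN)):
  sad: TP=14, FP=1+1+1=3, FN=1+4+6=11 → 28/42 = 0.6667
  disgust: TP=21, FP=1+2+2=5, FN=1+1+2=4 → 42/51 = 0.8235
  surprise: TP=18, FP=4+1+3=8, FN=1+2+0=3 → 36/47 = 0.7660
  anger: TP=60, FP=6+2+0=8, FN=1+2+3=6 → 120/134 = 0.8955
Macro-F1 score = mean = (0.6667 + 0.8235 + 0.7660 + 0.8955) / 4 = 0.788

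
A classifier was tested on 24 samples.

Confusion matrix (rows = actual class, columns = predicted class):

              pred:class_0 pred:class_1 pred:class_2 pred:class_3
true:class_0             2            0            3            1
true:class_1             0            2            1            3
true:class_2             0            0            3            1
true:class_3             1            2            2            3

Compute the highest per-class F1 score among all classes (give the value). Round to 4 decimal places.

0.4615

Per-class F1 score (2·TP/(2·TP+FP+FN)):
  class_0: TP=2, FP=0+0+1=1, FN=0+3+1=4 → 4/9 = 0.44444
  class_1: TP=2, FP=0+0+2=2, FN=0+1+3=4 → 4/10 = 0.40000
  class_2: TP=3, FP=3+1+2=6, FN=0+0+1=1 → 6/13 = 0.46154
  class_3: TP=3, FP=1+3+1=5, FN=1+2+2=5 → 6/16 = 0.37500
Highest is class 'class_2' with F1 score = 0.4615.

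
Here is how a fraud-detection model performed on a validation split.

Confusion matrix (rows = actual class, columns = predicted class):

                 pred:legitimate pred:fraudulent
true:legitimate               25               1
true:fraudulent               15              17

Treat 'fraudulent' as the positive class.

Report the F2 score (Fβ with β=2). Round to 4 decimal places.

0.5822

Fβ = (1+β²)·TP / ((1+β²)·TP + β²·FN + FP), with β²=4
= 5·17 / (5·17 + 4·15 + 1) = 0.5822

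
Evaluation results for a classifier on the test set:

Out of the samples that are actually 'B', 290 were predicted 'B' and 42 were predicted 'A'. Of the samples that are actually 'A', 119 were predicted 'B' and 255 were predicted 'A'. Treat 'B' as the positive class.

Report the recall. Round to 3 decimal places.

Recall = TP/(TP+FN) = 290/(290+42) = 290/332 = 0.873

0.873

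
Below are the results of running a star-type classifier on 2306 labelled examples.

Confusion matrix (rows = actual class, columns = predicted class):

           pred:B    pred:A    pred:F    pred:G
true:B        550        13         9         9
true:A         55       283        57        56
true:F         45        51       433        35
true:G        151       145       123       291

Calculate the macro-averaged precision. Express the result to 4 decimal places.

0.6756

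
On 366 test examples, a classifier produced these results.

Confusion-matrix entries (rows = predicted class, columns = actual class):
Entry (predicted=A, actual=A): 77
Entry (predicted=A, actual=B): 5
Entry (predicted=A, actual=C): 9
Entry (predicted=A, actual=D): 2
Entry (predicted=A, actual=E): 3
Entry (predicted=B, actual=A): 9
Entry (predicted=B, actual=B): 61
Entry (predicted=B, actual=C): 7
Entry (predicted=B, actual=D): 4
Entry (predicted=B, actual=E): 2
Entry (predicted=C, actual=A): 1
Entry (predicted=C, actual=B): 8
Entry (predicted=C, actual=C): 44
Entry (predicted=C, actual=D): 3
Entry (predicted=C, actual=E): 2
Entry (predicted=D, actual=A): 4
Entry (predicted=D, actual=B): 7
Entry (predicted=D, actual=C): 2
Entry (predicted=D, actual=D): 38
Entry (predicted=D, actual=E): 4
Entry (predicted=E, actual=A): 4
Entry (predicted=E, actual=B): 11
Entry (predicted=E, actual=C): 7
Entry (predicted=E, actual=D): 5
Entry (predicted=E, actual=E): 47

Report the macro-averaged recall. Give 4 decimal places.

Per-class recall (TP/(TP+FN)):
  A: TP=77, FN=9+1+4+4=18 → 77/95 = 0.81053
  B: TP=61, FN=5+8+7+11=31 → 61/92 = 0.66304
  C: TP=44, FN=9+7+2+7=25 → 44/69 = 0.63768
  D: TP=38, FN=2+4+3+5=14 → 38/52 = 0.73077
  E: TP=47, FN=3+2+2+4=11 → 47/58 = 0.81034
Macro-recall = mean = (0.81053 + 0.66304 + 0.63768 + 0.73077 + 0.81034) / 5 = 0.7305

0.7305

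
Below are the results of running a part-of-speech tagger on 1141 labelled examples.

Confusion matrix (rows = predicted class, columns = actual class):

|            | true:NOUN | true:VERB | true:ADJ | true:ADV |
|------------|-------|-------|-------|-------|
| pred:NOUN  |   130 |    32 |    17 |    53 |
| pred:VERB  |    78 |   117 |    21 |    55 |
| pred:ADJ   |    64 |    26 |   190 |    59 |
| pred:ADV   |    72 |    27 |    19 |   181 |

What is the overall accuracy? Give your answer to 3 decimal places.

0.542

Accuracy = trace / total = (130+117+190+181=618) / 1141 = 618/1141 = 0.542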